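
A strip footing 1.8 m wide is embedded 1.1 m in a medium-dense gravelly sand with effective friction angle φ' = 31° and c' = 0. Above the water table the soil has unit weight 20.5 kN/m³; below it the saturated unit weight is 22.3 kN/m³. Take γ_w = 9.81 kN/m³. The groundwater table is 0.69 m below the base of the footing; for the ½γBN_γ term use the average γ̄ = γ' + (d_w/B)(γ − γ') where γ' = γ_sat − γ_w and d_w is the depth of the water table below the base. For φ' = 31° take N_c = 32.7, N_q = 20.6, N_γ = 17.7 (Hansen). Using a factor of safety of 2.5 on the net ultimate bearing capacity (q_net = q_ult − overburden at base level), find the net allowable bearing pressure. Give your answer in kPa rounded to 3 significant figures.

q_all(net) ≈ 276 kPa

Effective surcharge at the founding depth q = γ·D_f = 20.5 × 1.1 = 22.55 kPa.
With d_w = 0.69 m < B, γ̄ = 12.49 + (0.69/1.8) × (20.5 − 12.49) = 15.56 kN/m³.
q_ult = q·N_q + 0.5·γ·B·N_γ
     = 22.55 × 20.6 + 0.5 × 15.56 × 1.8 × 17.7
     = 464.53 + 247.88 = 712.41 kPa.
q_net = 712.41 − 22.55 = 689.86 kPa.
q_all(net) = 689.86 / 2.5 = 275.94 kPa.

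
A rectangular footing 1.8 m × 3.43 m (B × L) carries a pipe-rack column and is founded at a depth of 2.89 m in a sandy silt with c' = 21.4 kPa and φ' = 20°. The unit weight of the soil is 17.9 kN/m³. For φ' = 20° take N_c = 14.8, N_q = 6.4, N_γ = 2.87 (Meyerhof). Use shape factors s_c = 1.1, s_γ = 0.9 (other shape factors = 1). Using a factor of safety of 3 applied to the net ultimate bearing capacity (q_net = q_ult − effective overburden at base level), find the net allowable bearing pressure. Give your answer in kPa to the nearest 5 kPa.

q_all(net) ≈ 225 kPa

Effective surcharge at the founding depth q = γ·D_f = 17.9 × 2.89 = 51.731 kPa.
q_ult = c·N_c·s_c + q·N_q + 0.5·γ·B·N_γ·s_γ
     = 21.4 × 14.8 × 1.1 + 51.731 × 6.4 + 0.5 × 17.9 × 1.8 × 2.87 × 0.9
     = 348.39 + 331.08 + 41.612 = 721.08 kPa.
Net ultimate: q_net = 721.08 − 51.731 = 669.35 kPa.
q_all(net) = 669.35 / 3 = 223.12 kPa.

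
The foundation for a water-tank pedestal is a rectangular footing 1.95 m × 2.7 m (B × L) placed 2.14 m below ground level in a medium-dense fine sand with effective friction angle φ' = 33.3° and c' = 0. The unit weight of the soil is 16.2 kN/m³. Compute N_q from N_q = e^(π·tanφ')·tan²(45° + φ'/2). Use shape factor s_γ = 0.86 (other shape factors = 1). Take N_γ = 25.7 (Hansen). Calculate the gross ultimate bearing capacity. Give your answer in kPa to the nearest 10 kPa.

q_ult ≈ 1290 kPa

tan33.3° = 0.6569, so N_q = e^(π×0.6569)·tan²(61.65°) = 7.875 × 3.435 = 27.05.
Overburden at base level: q = 16.2 × 2.14 = 34.668 kPa.
Surcharge term q·N_q = 34.668 × 27.048 = 937.69 kPa; self-weight term 0.5·γ·B·N_γ·s_γ = 0.5 × 16.2 × 1.95 × 25.7 × 0.86 = 349.1 kPa.
q_ult = 937.69 + 349.1 = 1286.8 kPa.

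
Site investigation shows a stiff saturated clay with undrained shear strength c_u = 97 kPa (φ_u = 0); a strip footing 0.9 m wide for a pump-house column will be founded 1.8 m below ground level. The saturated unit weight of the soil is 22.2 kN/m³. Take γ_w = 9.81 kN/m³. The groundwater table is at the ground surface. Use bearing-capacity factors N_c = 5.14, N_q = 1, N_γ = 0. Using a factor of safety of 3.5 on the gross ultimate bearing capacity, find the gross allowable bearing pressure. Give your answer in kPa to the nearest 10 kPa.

q_all ≈ 150 kPa

Water table at ground surface, so effective unit weight γ' = 22.2 − 9.81 = 12.39 kN/m³ is used throughout; overburden q = 12.39 × 1.8 = 22.302 kPa.
Cohesion term c·N_c = 97 × 5.14 = 498.58 kPa; surcharge term q·N_q = 22.302 × 1 = 22.302 kPa.
q_ult = 498.58 + 22.302 = 520.88 kPa.
q_all = 520.88 / 3.5 = 148.82 kPa.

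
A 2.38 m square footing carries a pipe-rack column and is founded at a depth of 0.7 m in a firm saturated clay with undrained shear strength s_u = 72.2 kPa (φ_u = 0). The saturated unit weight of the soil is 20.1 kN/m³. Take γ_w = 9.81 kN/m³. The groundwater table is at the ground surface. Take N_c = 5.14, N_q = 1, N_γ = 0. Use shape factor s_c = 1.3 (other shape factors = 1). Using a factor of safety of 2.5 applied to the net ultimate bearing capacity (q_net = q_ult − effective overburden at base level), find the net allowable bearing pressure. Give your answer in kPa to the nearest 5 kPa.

With the water table at the surface the whole profile is submerged: γ' = 20.1 − 9.81 = 10.29 kN/m³, so q = γ'·D_f = 7.203 kPa.
q_ult = c·N_c·s_c + q·N_q
     = 72.2 × 5.14 × 1.3 + 7.203 × 1
     = 482.44 + 7.203 = 489.64 kPa.
Net ultimate: q_net = 489.64 − 7.203 = 482.44 kPa.
q_all(net) = 482.44 / 2.5 = 192.98 kPa.

q_all(net) ≈ 195 kPa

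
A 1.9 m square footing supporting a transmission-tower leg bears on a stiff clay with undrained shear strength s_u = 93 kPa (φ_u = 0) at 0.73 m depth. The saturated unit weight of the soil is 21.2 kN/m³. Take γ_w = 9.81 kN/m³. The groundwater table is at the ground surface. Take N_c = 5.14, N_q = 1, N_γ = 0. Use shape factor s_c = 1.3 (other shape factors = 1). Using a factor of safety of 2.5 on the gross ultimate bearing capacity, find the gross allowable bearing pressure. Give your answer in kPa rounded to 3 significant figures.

With the water table at the surface the whole profile is submerged: γ' = 21.2 − 9.81 = 11.39 kN/m³, so q = γ'·D_f = 8.3147 kPa.
q_ult = c·N_c·s_c + q·N_q
     = 93 × 5.14 × 1.3 + 8.3147 × 1
     = 621.43 + 8.3147 = 629.74 kPa.
q_all = 629.74 / 2.5 = 251.9 kPa.

q_all ≈ 252 kPa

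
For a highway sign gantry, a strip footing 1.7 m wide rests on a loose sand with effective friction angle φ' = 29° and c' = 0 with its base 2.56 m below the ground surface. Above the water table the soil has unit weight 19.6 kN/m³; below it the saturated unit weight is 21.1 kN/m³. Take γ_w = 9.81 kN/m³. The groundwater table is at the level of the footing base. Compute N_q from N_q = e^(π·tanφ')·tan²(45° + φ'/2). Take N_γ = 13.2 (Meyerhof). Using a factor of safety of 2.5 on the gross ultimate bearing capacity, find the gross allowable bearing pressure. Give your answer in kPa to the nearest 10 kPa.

N_q = e^(π·tan29°)·tan²(59.5°) = 16.44.
Effective surcharge at the founding depth q = γ·D_f = 19.6 × 2.56 = 50.176 kPa.
The water table coincides with the base, so in the self-weight term γ → γ' = 11.29 kN/m³.
q_ult = q·N_q + 0.5·γ·B·N_γ
     = 50.176 × 16.443 + 0.5 × 11.29 × 1.7 × 13.2
     = 825.06 + 126.67 = 951.73 kPa.
q_all = 951.73 / 2.5 = 380.69 kPa.

q_all ≈ 380 kPa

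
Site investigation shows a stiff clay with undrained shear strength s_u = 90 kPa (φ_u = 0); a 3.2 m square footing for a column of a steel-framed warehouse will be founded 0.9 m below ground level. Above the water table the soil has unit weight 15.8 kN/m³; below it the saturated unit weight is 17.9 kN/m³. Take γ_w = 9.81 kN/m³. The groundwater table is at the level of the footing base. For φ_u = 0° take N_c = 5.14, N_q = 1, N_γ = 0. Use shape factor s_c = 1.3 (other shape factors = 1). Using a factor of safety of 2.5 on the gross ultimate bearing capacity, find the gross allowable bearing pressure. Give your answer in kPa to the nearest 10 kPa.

Effective surcharge at the founding depth q = γ·D_f = 15.8 × 0.9 = 14.22 kPa.
q_ult = c·N_c·s_c + q·N_q
     = 90 × 5.14 × 1.3 + 14.22 × 1
     = 601.38 + 14.22 = 615.6 kPa.
q_all = 615.6 / 2.5 = 246.24 kPa.

q_all ≈ 250 kPa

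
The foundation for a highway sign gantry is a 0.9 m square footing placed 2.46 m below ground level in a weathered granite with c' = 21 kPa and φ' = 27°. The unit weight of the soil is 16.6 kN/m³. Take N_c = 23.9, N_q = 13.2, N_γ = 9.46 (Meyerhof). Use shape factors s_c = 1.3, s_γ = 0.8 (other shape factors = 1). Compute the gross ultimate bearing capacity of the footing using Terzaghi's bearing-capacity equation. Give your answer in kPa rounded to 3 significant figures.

q_ult ≈ 1250 kPa

Overburden at base level: q = 16.6 × 2.46 = 40.836 kPa.
Cohesion term c·N_c·s_c = 21 × 23.9 × 1.3 = 652.47 kPa; surcharge term q·N_q = 40.836 × 13.2 = 539.04 kPa; self-weight term 0.5·γ·B·N_γ·s_γ = 0.5 × 16.6 × 0.9 × 9.46 × 0.8 = 56.533 kPa.
q_ult = 652.47 + 539.04 + 56.533 = 1248 kPa.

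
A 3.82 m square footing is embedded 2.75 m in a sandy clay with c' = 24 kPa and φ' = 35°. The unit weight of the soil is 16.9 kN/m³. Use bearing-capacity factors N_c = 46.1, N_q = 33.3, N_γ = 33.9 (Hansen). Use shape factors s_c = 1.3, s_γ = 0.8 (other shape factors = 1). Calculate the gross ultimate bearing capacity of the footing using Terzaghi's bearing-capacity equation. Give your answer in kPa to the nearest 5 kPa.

q_ult ≈ 3860 kPa

Effective surcharge at the founding depth q = γ·D_f = 16.9 × 2.75 = 46.475 kPa.
q_ult = c·N_c·s_c + q·N_q + 0.5·γ·B·N_γ·s_γ
     = 24 × 46.1 × 1.3 + 46.475 × 33.3 + 0.5 × 16.9 × 3.82 × 33.9 × 0.8
     = 1438.3 + 1547.6 + 875.41 = 3861.3 kPa.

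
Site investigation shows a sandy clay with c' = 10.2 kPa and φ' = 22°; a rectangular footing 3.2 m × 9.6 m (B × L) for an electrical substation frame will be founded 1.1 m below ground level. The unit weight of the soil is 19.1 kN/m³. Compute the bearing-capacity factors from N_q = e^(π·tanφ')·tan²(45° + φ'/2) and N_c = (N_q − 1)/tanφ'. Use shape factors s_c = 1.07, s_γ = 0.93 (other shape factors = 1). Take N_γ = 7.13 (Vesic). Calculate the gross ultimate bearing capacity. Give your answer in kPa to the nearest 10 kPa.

q_ult ≈ 550 kPa

tan22° = 0.404, so N_q = e^(π×0.404)·tan²(56°) = 3.558 × 2.198 = 7.82.
N_c = (7.82 − 1)/tan22° = 16.88.
Overburden at base level: q = 19.1 × 1.1 = 21.01 kPa.
Cohesion term c·N_c·s_c = 10.2 × 16.883 × 1.07 = 184.26 kPa; surcharge term q·N_q = 21.01 × 7.8211 = 164.32 kPa; self-weight term 0.5·γ·B·N_γ·s_γ = 0.5 × 19.1 × 3.2 × 7.13 × 0.93 = 202.64 kPa.
q_ult = 184.26 + 164.32 + 202.64 = 551.22 kPa.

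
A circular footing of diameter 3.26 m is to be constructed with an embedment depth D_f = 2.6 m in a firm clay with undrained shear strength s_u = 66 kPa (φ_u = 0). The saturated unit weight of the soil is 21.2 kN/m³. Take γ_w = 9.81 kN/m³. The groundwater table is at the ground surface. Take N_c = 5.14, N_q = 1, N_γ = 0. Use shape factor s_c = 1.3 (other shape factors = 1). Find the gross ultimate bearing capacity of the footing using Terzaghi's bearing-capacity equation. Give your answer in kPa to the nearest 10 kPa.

q_ult ≈ 470 kPa

With the water table at the surface the whole profile is submerged: γ' = 21.2 − 9.81 = 11.39 kN/m³, so q = γ'·D_f = 29.614 kPa.
q_ult = c·N_c·s_c + q·N_q
     = 66 × 5.14 × 1.3 + 29.614 × 1
     = 441.01 + 29.614 = 470.63 kPa.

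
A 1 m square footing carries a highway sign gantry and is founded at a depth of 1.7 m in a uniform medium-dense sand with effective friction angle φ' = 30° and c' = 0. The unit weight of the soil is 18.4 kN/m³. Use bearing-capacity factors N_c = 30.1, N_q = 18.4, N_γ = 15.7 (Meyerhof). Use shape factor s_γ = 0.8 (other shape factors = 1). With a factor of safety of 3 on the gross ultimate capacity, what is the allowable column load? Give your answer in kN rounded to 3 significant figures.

q = γ·D_f = 18.4 × 1.7 = 31.28 kPa.
q·N_q = 31.28 × 18.4 = 575.55 kPa
0.5·γ·B·N_γ·s_γ = 0.5 × 18.4 × 1 × 15.7 × 0.8 = 115.55 kPa
q_ult = 575.55 + 115.55 = 691.1 kPa.
Gross allowable pressure q_all = 691.1 / 3 = 230.37 kPa.
Footing area = 1 m², so allowable column load = 230.37 × 1 = 230.37 kN.

P_all ≈ 230 kN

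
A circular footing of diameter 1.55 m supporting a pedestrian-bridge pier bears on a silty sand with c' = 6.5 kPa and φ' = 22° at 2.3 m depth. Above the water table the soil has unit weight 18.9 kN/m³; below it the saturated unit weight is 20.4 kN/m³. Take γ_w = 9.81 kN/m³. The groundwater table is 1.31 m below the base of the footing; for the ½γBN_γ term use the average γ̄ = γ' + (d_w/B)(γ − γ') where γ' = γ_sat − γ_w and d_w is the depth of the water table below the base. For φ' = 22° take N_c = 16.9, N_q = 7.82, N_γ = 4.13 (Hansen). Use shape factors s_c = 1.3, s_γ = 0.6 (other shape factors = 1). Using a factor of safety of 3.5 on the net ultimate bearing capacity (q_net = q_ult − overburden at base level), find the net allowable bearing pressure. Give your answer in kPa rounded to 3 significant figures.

q_all(net) ≈ 135 kPa

Overburden at base level: q = 18.9 × 2.3 = 43.47 kPa.
The water table is 1.31 m below the base (< B = 1.55 m), so the ½γBN_γ term uses γ̄ = γ' + (d_w/B)(γ − γ') = 10.59 + (1.31/1.55)(18.9 − 10.59) = 17.613 kN/m³.
Cohesion term c·N_c·s_c = 6.5 × 16.9 × 1.3 = 142.81 kPa; surcharge term q·N_q = 43.47 × 7.82 = 339.94 kPa; self-weight term 0.5·γ·B·N_γ·s_γ = 0.5 × 17.613 × 1.55 × 4.13 × 0.6 = 33.825 kPa.
q_ult = 142.81 + 339.94 + 33.825 = 516.57 kPa.
q_net = 516.57 − 43.47 = 473.1 kPa.
q_all(net) = 473.1 / 3.5 = 135.17 kPa.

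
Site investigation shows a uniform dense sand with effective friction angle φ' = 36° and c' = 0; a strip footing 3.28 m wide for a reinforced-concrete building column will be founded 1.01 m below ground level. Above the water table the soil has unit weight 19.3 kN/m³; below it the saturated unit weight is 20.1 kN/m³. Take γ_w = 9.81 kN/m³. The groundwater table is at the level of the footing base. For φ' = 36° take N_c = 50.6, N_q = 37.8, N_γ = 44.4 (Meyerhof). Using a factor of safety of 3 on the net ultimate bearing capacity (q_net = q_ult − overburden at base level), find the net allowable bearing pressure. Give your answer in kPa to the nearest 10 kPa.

Effective surcharge at the founding depth q = γ·D_f = 19.3 × 1.01 = 19.493 kPa.
The water table coincides with the base, so in the self-weight term γ → γ' = 10.29 kN/m³.
q_ult = q·N_q + 0.5·γ·B·N_γ
     = 19.493 × 37.8 + 0.5 × 10.29 × 3.28 × 44.4
     = 736.84 + 749.28 = 1486.1 kPa.
q_net = 1486.1 − 19.493 = 1466.6 kPa.
q_all(net) = 1466.6 / 3 = 488.87 kPa.

q_all(net) ≈ 490 kPa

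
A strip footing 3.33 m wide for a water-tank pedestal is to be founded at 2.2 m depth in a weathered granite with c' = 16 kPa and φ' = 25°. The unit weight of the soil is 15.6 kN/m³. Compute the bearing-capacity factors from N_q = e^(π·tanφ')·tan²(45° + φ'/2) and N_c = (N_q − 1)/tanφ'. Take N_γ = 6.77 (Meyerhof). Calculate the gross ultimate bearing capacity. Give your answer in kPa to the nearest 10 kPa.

tan25° = 0.4663, so N_q = e^(π×0.4663)·tan²(57.5°) = 4.327 × 2.464 = 10.66.
N_c = (10.66 − 1)/tan25° = 20.72.
Effective surcharge at the founding depth q = γ·D_f = 15.6 × 2.2 = 34.32 kPa.
q_ult = c·N_c + q·N_q + 0.5·γ·B·N_γ
     = 16 × 20.721 + 34.32 × 10.662 + 0.5 × 15.6 × 3.33 × 6.77
     = 331.53 + 365.92 + 175.84 = 873.3 kPa.

q_ult ≈ 870 kPa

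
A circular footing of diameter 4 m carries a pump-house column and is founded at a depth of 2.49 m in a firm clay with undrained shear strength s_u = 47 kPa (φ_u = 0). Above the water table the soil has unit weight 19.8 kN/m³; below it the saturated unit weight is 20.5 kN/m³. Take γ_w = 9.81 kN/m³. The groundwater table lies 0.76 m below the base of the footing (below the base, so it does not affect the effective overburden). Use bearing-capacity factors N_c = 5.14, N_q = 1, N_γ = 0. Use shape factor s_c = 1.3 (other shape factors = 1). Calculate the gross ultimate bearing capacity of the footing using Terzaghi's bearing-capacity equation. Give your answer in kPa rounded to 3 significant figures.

q = γ·D_f = 19.8 × 2.49 = 49.302 kPa.
c·N_c·s_c = 47 × 5.14 × 1.3 = 314.05 kPa
q·N_q = 49.302 × 1 = 49.302 kPa
q_ult = 314.05 + 49.302 = 363.36 kPa.

q_ult ≈ 363 kPa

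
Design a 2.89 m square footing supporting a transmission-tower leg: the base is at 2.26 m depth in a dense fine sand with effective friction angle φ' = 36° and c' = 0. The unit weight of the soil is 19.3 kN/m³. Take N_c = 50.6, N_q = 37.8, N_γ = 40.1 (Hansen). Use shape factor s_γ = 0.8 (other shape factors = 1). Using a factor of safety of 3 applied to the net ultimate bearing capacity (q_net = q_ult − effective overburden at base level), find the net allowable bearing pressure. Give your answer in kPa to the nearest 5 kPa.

q = γ·D_f = 19.3 × 2.26 = 43.618 kPa.
q·N_q = 43.618 × 37.8 = 1648.8 kPa
0.5·γ·B·N_γ·s_γ = 0.5 × 19.3 × 2.89 × 40.1 × 0.8 = 894.66 kPa
q_ult = 1648.8 + 894.66 = 2543.4 kPa.
Net ultimate: q_net = 2543.4 − 43.618 = 2499.8 kPa.
q_all(net) = 2499.8 / 3 = 833.27 kPa.

q_all(net) ≈ 835 kPa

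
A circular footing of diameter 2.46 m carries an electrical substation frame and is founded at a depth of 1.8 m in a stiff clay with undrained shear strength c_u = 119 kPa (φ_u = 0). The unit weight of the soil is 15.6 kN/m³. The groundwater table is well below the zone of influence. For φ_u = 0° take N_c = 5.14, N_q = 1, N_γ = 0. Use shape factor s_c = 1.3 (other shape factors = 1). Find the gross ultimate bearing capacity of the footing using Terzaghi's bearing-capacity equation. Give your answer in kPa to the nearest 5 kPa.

q_ult ≈ 825 kPa

q = γ·D_f = 15.6 × 1.8 = 28.08 kPa.
c·N_c·s_c = 119 × 5.14 × 1.3 = 795.16 kPa
q·N_q = 28.08 × 1 = 28.08 kPa
q_ult = 795.16 + 28.08 = 823.24 kPa.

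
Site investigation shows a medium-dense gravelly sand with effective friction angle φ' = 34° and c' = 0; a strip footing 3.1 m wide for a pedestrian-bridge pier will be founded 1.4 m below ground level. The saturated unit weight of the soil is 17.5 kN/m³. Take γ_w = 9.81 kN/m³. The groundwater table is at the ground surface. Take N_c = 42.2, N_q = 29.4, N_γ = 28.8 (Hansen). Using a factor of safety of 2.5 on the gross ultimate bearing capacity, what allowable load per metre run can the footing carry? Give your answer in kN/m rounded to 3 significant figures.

≈ 818 kN/m

With the water table at the surface the whole profile is submerged: γ' = 17.5 − 9.81 = 7.69 kN/m³, so q = γ'·D_f = 10.766 kPa; the same γ' applies in the ½γBN_γ term.
q_ult = q·N_q + 0.5·γ·B·N_γ
     = 10.766 × 29.4 + 0.5 × 7.69 × 3.1 × 28.8
     = 316.52 + 343.28 = 659.8 kPa.
Gross allowable pressure q_all = 659.8 / 2.5 = 263.92 kPa.
Allowable wall load = q_all × B = 263.92 × 3.1 = 818.15 kN per metre run.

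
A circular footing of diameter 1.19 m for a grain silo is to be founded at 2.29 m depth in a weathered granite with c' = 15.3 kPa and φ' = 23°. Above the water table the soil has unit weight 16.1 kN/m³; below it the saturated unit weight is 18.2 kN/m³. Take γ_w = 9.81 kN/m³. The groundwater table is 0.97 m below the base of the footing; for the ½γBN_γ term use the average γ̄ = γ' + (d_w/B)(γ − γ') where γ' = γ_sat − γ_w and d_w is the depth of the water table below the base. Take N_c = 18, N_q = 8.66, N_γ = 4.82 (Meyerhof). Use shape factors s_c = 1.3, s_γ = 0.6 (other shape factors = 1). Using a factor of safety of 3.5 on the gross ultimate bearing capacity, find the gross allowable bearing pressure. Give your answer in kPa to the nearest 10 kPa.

q = γ·D_f = 16.1 × 2.29 = 36.869 kPa.
γ' = 8.39 kN/m³; averaging over the depth B below the base, γ̄ = γ' + (d_w/B)(γ − γ') = 14.675 kN/m³.
c·N_c·s_c = 15.3 × 18 × 1.3 = 358.02 kPa
q·N_q = 36.869 × 8.66 = 319.29 kPa
0.5·γ·B·N_γ·s_γ = 0.5 × 14.675 × 1.19 × 4.82 × 0.6 = 25.251 kPa
q_ult = 358.02 + 319.29 + 25.251 = 702.56 kPa.
q_all = 702.56 / 3.5 = 200.73 kPa.

q_all ≈ 200 kPa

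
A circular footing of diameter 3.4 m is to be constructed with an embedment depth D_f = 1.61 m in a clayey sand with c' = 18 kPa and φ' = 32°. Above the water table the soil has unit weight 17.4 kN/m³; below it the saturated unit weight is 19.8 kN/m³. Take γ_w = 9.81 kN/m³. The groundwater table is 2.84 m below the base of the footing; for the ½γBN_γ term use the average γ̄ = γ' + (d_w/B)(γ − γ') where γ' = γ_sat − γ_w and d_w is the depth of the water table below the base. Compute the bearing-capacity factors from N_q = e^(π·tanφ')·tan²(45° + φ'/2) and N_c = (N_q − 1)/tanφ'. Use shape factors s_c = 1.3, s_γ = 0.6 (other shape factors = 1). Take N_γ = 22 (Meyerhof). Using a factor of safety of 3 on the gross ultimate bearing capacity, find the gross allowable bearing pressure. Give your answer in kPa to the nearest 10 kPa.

N_q = e^(π·tan32°)·tan²(61°) = 23.18; N_c = (N_q − 1)/tanφ' = 35.49.
q = γ·D_f = 17.4 × 1.61 = 28.014 kPa.
γ' = 9.99 kN/m³; averaging over the depth B below the base, γ̄ = γ' + (d_w/B)(γ − γ') = 16.18 kN/m³.
c·N_c·s_c = 18 × 35.49 × 1.3 = 830.47 kPa
q·N_q = 28.014 × 23.177 = 649.27 kPa
0.5·γ·B·N_γ·s_γ = 0.5 × 16.18 × 3.4 × 22 × 0.6 = 363.07 kPa
q_ult = 830.47 + 649.27 + 363.07 = 1842.8 kPa.
q_all = 1842.8 / 3 = 614.27 kPa.

q_all ≈ 610 kPa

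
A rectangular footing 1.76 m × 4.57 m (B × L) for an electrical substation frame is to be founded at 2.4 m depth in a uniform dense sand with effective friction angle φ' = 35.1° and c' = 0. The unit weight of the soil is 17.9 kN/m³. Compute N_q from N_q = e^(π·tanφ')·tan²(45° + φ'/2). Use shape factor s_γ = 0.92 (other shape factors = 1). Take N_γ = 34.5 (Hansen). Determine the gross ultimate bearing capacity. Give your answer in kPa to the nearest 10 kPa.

tan35.1° = 0.7028, so N_q = e^(π×0.7028)·tan²(62.55°) = 9.097 × 3.706 = 33.71.
Overburden at base level: q = 17.9 × 2.4 = 42.96 kPa.
Surcharge term q·N_q = 42.96 × 33.713 = 1448.3 kPa; self-weight term 0.5·γ·B·N_γ·s_γ = 0.5 × 17.9 × 1.76 × 34.5 × 0.92 = 499.97 kPa.
q_ult = 1448.3 + 499.97 = 1948.3 kPa.

q_ult ≈ 1950 kPa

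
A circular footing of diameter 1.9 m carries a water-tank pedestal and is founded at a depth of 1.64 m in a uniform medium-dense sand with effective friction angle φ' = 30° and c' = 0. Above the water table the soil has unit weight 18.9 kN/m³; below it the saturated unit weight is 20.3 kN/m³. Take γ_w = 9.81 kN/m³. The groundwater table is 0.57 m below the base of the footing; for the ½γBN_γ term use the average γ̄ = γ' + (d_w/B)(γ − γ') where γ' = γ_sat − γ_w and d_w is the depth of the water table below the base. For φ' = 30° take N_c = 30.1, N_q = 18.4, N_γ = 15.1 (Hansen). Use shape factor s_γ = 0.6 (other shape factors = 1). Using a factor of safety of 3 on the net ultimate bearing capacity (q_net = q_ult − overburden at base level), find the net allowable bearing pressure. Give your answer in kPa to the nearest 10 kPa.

Effective surcharge at the founding depth q = γ·D_f = 18.9 × 1.64 = 30.996 kPa.
With d_w = 0.57 m < B, γ̄ = 10.49 + (0.57/1.9) × (18.9 − 10.49) = 13.013 kN/m³.
q_ult = q·N_q + 0.5·γ·B·N_γ·s_γ
     = 30.996 × 18.4 + 0.5 × 13.013 × 1.9 × 15.1 × 0.6
     = 570.33 + 112 = 682.33 kPa.
q_net = 682.33 − 30.996 = 651.33 kPa.
q_all(net) = 651.33 / 3 = 217.11 kPa.

q_all(net) ≈ 220 kPa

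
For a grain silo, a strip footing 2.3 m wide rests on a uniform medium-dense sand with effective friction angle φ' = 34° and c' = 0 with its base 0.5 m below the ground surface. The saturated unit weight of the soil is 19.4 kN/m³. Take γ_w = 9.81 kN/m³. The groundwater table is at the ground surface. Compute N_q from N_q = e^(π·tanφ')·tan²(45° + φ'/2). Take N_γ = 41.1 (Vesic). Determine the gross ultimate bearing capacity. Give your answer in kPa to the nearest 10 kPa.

q_ult ≈ 590 kPa

tan34° = 0.6745, so N_q = e^(π×0.6745)·tan²(62°) = 8.323 × 3.537 = 29.44.
With the water table at the surface the whole profile is submerged: γ' = 19.4 − 9.81 = 9.59 kN/m³, so q = γ'·D_f = 4.795 kPa; the same γ' applies in the ½γBN_γ term.
q_ult = q·N_q + 0.5·γ·B·N_γ
     = 4.795 × 29.44 + 0.5 × 9.59 × 2.3 × 41.1
     = 141.16 + 453.27 = 594.44 kPa.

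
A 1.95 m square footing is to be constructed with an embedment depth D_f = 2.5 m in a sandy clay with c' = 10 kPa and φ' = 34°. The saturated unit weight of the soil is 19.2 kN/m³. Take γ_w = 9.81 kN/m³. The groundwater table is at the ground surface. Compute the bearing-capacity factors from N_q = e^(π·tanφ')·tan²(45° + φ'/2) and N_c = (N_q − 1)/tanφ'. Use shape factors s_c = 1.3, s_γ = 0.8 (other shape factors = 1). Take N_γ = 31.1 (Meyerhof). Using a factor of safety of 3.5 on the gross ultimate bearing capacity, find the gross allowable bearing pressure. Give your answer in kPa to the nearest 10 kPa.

N_q = e^(π·tan34°)·tan²(62°) = 29.44; N_c = (N_q − 1)/tanφ' = 42.16.
Water table at ground surface, so effective unit weight γ' = 19.2 − 9.81 = 9.39 kN/m³ is used throughout; overburden q = 9.39 × 2.5 = 23.475 kPa; the same γ' applies in the ½γBN_γ term.
Cohesion term c·N_c·s_c = 10 × 42.164 × 1.3 = 548.13 kPa; surcharge term q·N_q = 23.475 × 29.44 = 691.1 kPa; self-weight term 0.5·γ·B·N_γ·s_γ = 0.5 × 9.39 × 1.95 × 31.1 × 0.8 = 227.78 kPa.
q_ult = 548.13 + 691.1 + 227.78 = 1467 kPa.
q_all = 1467 / 3.5 = 419.15 kPa.

q_all ≈ 420 kPa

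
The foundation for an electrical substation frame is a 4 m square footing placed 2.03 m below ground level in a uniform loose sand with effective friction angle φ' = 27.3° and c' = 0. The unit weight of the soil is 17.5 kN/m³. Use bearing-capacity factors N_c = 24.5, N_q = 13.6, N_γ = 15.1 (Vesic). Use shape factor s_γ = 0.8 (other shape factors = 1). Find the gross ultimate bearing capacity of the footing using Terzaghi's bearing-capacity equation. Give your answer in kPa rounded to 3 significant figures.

q = γ·D_f = 17.5 × 2.03 = 35.525 kPa.
q·N_q = 35.525 × 13.6 = 483.14 kPa
0.5·γ·B·N_γ·s_γ = 0.5 × 17.5 × 4 × 15.1 × 0.8 = 422.8 kPa
q_ult = 483.14 + 422.8 = 905.94 kPa.

q_ult ≈ 906 kPa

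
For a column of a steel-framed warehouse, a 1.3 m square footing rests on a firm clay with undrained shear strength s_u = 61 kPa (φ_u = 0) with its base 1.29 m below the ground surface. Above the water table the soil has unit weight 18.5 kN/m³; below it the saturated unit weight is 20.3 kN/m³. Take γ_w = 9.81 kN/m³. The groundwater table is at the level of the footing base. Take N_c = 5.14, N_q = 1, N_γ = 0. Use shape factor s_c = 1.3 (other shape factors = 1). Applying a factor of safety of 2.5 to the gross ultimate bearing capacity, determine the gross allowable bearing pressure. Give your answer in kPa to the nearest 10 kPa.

q = γ·D_f = 18.5 × 1.29 = 23.865 kPa.
c·N_c·s_c = 61 × 5.14 × 1.3 = 407.6 kPa
q·N_q = 23.865 × 1 = 23.865 kPa
q_ult = 407.6 + 23.865 = 431.47 kPa.
q_all = q_ult / FS = 431.47 / 2.5 = 172.59 kPa.

q_all ≈ 170 kPa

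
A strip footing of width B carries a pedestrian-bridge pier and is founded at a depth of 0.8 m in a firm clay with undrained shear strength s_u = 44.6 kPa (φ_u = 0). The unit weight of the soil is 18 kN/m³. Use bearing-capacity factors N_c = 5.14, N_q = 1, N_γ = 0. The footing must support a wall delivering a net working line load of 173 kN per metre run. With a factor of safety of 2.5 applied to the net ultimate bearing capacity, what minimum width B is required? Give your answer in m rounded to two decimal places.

Overburden at base level: q = 18 × 0.8 = 14.4 kPa.
Cohesion term c·N_c = 44.6 × 5.14 = 229.24 kPa; surcharge term q·N_q = 14.4 × 1 = 14.4 kPa.
q_ult = 229.24 + 14.4 = 243.64 kPa.
For φ = 0 the ½γBN_γ term vanishes, so q_ult is independent of B. q_net = 243.64 − 14.4 = 229.24 kPa; q_all(net) = 229.24/2.5 = 91.698 kPa.
Required width B = w / q_all(net) = 173 / 91.698 = 1.887 m.

B = 1.89 m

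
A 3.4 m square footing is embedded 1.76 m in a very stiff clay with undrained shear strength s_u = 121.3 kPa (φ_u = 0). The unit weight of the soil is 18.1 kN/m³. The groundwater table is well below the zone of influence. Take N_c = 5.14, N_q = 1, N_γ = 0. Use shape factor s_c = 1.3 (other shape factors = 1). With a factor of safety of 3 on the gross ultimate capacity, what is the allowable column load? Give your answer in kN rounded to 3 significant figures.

q = γ·D_f = 18.1 × 1.76 = 31.856 kPa.
c·N_c·s_c = 121.3 × 5.14 × 1.3 = 810.53 kPa
q·N_q = 31.856 × 1 = 31.856 kPa
q_ult = 810.53 + 31.856 = 842.38 kPa.
Gross allowable pressure q_all = 842.38 / 3 = 280.79 kPa.
Footing area = 11.56 m², so allowable column load = 280.79 × 11.56 = 3246 kN.

P_all ≈ 3250 kN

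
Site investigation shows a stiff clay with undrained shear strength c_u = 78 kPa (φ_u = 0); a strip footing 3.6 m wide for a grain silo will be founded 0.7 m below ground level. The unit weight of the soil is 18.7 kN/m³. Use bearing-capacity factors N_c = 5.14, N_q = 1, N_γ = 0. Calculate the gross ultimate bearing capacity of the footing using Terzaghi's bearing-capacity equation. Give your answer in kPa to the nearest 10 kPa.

q_ult ≈ 410 kPa

Effective surcharge at the founding depth q = γ·D_f = 18.7 × 0.7 = 13.09 kPa.
q_ult = c·N_c + q·N_q
     = 78 × 5.14 + 13.09 × 1
     = 400.92 + 13.09 = 414.01 kPa.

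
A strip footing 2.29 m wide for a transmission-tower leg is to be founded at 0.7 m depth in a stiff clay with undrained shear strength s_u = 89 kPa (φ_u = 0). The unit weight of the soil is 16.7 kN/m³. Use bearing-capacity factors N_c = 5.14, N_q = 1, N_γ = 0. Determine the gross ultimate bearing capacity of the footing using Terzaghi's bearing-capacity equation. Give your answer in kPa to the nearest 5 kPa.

Overburden at base level: q = 16.7 × 0.7 = 11.69 kPa.
Cohesion term c·N_c = 89 × 5.14 = 457.46 kPa; surcharge term q·N_q = 11.69 × 1 = 11.69 kPa.
q_ult = 457.46 + 11.69 = 469.15 kPa.

q_ult ≈ 470 kPa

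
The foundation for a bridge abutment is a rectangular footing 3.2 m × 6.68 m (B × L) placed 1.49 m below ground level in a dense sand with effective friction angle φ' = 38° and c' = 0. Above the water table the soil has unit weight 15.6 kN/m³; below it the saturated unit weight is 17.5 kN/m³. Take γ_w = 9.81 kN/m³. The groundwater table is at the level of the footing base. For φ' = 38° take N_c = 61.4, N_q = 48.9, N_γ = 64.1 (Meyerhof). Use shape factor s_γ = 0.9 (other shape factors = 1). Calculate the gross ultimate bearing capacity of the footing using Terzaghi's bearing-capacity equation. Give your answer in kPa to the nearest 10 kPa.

Overburden at base level: q = 15.6 × 1.49 = 23.244 kPa.
Below the base the soil is submerged, so the ½γBN_γ term uses γ' = 17.5 − 9.81 = 7.69 kN/m³.
Surcharge term q·N_q = 23.244 × 48.9 = 1136.6 kPa; self-weight term 0.5·γ·B·N_γ·s_γ = 0.5 × 7.69 × 3.2 × 64.1 × 0.9 = 709.82 kPa.
q_ult = 1136.6 + 709.82 = 1846.4 kPa.

q_ult ≈ 1850 kPa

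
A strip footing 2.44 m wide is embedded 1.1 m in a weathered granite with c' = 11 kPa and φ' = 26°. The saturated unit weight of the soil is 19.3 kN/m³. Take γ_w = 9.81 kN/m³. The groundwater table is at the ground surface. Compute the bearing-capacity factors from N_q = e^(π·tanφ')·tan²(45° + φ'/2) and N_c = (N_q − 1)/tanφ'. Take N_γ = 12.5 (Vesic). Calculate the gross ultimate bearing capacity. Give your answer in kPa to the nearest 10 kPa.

q_ult ≈ 510 kPa

tan26° = 0.4877, so N_q = e^(π×0.4877)·tan²(58°) = 4.629 × 2.561 = 11.85.
N_c = (11.85 − 1)/tan26° = 22.25.
With the water table at the surface the whole profile is submerged: γ' = 19.3 − 9.81 = 9.49 kN/m³, so q = γ'·D_f = 10.439 kPa; the same γ' applies in the ½γBN_γ term.
q_ult = c·N_c + q·N_q + 0.5·γ·B·N_γ
     = 11 × 22.254 + 10.439 × 11.854 + 0.5 × 9.49 × 2.44 × 12.5
     = 244.8 + 123.75 + 144.72 = 513.27 kPa.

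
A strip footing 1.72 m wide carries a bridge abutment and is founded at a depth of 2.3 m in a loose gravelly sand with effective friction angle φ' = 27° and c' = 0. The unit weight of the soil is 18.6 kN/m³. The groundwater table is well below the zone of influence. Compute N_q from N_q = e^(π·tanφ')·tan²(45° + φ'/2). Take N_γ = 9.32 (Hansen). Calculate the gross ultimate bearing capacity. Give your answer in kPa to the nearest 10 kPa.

tan27° = 0.5095, so N_q = e^(π×0.5095)·tan²(58.5°) = 4.957 × 2.663 = 13.2.
q = γ·D_f = 18.6 × 2.3 = 42.78 kPa.
q·N_q = 42.78 × 13.199 = 564.66 kPa
0.5·γ·B·N_γ = 0.5 × 18.6 × 1.72 × 9.32 = 149.08 kPa
q_ult = 564.66 + 149.08 = 713.74 kPa.

q_ult ≈ 710 kPa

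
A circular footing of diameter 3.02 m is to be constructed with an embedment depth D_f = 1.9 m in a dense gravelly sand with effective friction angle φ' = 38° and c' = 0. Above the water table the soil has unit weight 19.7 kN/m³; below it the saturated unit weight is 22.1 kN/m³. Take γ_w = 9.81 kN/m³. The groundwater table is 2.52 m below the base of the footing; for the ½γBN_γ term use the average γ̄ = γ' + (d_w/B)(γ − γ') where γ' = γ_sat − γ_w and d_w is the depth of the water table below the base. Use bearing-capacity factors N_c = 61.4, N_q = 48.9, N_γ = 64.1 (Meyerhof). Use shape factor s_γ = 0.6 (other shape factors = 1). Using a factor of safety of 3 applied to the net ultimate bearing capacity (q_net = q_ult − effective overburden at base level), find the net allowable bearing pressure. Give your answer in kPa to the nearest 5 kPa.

q_all(net) ≈ 955 kPa

Overburden at base level: q = 19.7 × 1.9 = 37.43 kPa.
The water table is 2.52 m below the base (< B = 3.02 m), so the ½γBN_γ term uses γ̄ = γ' + (d_w/B)(γ − γ') = 12.29 + (2.52/3.02)(19.7 − 12.29) = 18.473 kN/m³.
Surcharge term q·N_q = 37.43 × 48.9 = 1830.3 kPa; self-weight term 0.5·γ·B·N_γ·s_γ = 0.5 × 18.473 × 3.02 × 64.1 × 0.6 = 1072.8 kPa.
q_ult = 1830.3 + 1072.8 = 2903.1 kPa.
Net ultimate: q_net = 2903.1 − 37.43 = 2865.7 kPa.
q_all(net) = 2865.7 / 3 = 955.24 kPa.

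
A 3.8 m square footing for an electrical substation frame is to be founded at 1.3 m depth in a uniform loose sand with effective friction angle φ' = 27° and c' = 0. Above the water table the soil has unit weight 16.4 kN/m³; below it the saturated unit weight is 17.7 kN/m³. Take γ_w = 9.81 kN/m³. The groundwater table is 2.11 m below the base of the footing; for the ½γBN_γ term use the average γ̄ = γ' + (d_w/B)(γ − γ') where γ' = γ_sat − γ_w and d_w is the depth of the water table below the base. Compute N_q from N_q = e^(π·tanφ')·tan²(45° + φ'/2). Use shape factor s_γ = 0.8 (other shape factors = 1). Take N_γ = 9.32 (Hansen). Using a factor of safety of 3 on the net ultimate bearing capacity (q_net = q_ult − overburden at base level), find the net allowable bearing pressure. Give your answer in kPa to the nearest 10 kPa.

q_all(net) ≈ 150 kPa

N_q = e^(π·tan27°)·tan²(58.5°) = 13.2.
Effective surcharge at the founding depth q = γ·D_f = 16.4 × 1.3 = 21.32 kPa.
With d_w = 2.11 m < B, γ̄ = 7.89 + (2.11/3.8) × (16.4 − 7.89) = 12.615 kN/m³.
q_ult = q·N_q + 0.5·γ·B·N_γ·s_γ
     = 21.32 × 13.199 + 0.5 × 12.615 × 3.8 × 9.32 × 0.8
     = 281.41 + 178.71 = 460.12 kPa.
q_net = 460.12 − 21.32 = 438.8 kPa.
q_all(net) = 438.8 / 3 = 146.27 kPa.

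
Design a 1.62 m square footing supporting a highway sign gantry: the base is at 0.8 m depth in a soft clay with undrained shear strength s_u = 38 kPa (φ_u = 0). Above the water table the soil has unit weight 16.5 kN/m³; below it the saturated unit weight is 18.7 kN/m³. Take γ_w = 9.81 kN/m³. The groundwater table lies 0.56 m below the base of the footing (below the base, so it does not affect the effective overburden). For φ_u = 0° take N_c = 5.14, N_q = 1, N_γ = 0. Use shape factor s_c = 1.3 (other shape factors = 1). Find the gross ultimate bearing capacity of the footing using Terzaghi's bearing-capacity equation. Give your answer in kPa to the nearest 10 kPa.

Overburden at base level: q = 16.5 × 0.8 = 13.2 kPa.
Cohesion term c·N_c·s_c = 38 × 5.14 × 1.3 = 253.92 kPa; surcharge term q·N_q = 13.2 × 1 = 13.2 kPa.
q_ult = 253.92 + 13.2 = 267.12 kPa.

q_ult ≈ 270 kPa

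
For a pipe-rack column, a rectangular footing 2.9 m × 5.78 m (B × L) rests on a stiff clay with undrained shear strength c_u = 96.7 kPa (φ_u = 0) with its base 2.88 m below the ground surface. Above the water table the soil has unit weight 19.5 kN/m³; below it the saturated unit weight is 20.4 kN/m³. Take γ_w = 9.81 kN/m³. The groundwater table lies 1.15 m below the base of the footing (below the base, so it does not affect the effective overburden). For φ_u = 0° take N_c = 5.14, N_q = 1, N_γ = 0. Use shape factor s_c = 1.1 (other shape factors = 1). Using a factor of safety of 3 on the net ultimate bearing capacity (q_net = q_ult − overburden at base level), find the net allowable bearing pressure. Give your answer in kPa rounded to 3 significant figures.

q_all(net) ≈ 182 kPa

q = γ·D_f = 19.5 × 2.88 = 56.16 kPa.
c·N_c·s_c = 96.7 × 5.14 × 1.1 = 546.74 kPa
q·N_q = 56.16 × 1 = 56.16 kPa
q_ult = 546.74 + 56.16 = 602.9 kPa.
q_net = 602.9 − 56.16 = 546.74 kPa.
q_all(net) = 546.74 / 3 = 182.25 kPa.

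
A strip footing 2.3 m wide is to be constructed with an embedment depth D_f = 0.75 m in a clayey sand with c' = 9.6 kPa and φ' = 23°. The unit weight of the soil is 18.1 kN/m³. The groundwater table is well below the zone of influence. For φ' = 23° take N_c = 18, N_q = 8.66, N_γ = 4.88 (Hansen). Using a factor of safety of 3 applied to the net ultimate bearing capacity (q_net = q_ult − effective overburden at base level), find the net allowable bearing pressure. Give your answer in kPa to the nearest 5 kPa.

Overburden at base level: q = 18.1 × 0.75 = 13.575 kPa.
Cohesion term c·N_c = 9.6 × 18 = 172.8 kPa; surcharge term q·N_q = 13.575 × 8.66 = 117.56 kPa; self-weight term 0.5·γ·B·N_γ = 0.5 × 18.1 × 2.3 × 4.88 = 101.58 kPa.
q_ult = 172.8 + 117.56 + 101.58 = 391.94 kPa.
Net ultimate: q_net = 391.94 − 13.575 = 378.36 kPa.
q_all(net) = 378.36 / 3 = 126.12 kPa.

q_all(net) ≈ 125 kPa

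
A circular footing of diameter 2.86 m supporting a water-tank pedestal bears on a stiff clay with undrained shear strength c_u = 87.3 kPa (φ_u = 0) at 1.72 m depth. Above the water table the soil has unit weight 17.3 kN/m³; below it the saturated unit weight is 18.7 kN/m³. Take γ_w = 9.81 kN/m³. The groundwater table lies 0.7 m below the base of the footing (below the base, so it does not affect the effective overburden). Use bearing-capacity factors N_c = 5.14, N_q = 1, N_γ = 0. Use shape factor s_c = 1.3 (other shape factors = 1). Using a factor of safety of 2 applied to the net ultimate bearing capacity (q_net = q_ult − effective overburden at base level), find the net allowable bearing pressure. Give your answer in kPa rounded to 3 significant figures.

q_all(net) ≈ 292 kPa

Overburden at base level: q = 17.3 × 1.72 = 29.756 kPa.
Cohesion term c·N_c·s_c = 87.3 × 5.14 × 1.3 = 583.34 kPa; surcharge term q·N_q = 29.756 × 1 = 29.756 kPa.
q_ult = 583.34 + 29.756 = 613.09 kPa.
Net ultimate: q_net = 613.09 − 29.756 = 583.34 kPa.
q_all(net) = 583.34 / 2 = 291.67 kPa.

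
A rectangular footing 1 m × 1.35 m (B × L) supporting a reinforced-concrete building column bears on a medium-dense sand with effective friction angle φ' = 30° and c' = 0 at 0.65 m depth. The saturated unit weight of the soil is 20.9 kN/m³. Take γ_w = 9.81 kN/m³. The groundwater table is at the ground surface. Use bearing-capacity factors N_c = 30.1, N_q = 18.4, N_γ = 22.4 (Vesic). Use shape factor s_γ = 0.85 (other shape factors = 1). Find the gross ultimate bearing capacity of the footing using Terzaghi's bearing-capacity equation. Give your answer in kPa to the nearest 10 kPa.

q_ult ≈ 240 kPa

Water table at ground surface, so effective unit weight γ' = 20.9 − 9.81 = 11.09 kN/m³ is used throughout; overburden q = 11.09 × 0.65 = 7.2085 kPa; the same γ' applies in the ½γBN_γ term.
Surcharge term q·N_q = 7.2085 × 18.4 = 132.64 kPa; self-weight term 0.5·γ·B·N_γ·s_γ = 0.5 × 11.09 × 1 × 22.4 × 0.85 = 105.58 kPa.
q_ult = 132.64 + 105.58 = 238.21 kPa.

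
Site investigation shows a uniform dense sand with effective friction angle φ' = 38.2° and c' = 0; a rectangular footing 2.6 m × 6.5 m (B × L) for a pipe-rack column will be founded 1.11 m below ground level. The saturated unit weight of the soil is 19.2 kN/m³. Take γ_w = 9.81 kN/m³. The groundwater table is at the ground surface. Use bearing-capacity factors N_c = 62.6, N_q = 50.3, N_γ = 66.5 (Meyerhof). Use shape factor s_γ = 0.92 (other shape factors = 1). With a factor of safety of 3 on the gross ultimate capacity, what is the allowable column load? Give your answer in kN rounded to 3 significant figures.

With the water table at the surface the whole profile is submerged: γ' = 19.2 − 9.81 = 9.39 kN/m³, so q = γ'·D_f = 10.423 kPa; the same γ' applies in the ½γBN_γ term.
q_ult = q·N_q + 0.5·γ·B·N_γ·s_γ
     = 10.423 × 50.3 + 0.5 × 9.39 × 2.6 × 66.5 × 0.92
     = 524.27 + 746.82 = 1271.1 kPa.
Gross allowable pressure q_all = 1271.1 / 3 = 423.7 kPa.
Footing area = 16.9 m², so allowable column load = 423.7 × 16.9 = 7160.5 kN.

P_all ≈ 7160 kN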